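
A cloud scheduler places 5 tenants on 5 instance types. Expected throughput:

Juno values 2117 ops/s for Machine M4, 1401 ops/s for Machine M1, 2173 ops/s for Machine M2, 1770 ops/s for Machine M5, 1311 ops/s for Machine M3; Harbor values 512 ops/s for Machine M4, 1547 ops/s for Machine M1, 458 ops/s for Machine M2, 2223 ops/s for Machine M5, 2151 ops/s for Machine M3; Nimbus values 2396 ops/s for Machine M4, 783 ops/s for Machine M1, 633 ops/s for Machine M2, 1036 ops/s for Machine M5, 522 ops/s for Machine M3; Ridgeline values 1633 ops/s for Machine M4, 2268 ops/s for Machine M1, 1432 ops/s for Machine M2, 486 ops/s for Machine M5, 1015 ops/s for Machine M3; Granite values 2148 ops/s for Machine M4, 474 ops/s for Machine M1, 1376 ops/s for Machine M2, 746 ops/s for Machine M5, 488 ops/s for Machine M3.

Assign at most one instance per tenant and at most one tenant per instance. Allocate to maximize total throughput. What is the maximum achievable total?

Max total: 9961 ops/s

Optimal: Juno→Machine M5 (1770 ops/s), Harbor→Machine M3 (2151 ops/s), Nimbus→Machine M4 (2396 ops/s), Ridgeline→Machine M1 (2268 ops/s), Granite→Machine M2 (1376 ops/s) — total 1770+2151+2396+2268+1376 = 9961 ops/s.
Row-greedy (each tenant in turn takes its best remaining instance) gives 9548 ops/s, worse by 413.
Next-best assignment: Juno→Machine M2, Harbor→Machine M3, Nimbus→Machine M5, Ridgeline→Machine M1, Granite→Machine M4 = 9776 ops/s.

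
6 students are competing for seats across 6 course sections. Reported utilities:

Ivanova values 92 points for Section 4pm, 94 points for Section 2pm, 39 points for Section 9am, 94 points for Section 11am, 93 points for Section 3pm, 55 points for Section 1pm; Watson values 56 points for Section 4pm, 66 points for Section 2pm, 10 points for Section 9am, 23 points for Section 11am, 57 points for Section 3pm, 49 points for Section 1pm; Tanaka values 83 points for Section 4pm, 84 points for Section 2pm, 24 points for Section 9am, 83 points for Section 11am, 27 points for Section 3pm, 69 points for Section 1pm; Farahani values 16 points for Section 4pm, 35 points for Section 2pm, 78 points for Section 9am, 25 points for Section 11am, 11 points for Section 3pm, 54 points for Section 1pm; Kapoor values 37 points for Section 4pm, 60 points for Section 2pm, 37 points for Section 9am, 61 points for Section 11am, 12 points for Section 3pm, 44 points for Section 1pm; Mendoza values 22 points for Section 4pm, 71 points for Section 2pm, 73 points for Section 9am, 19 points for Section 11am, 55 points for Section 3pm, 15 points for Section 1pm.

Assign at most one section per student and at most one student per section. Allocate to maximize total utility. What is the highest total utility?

Maximum total: 435 points

Optimal: Ivanova→Section 3pm (93 points), Watson→Section 1pm (49 points), Tanaka→Section 4pm (83 points), Farahani→Section 9am (78 points), Kapoor→Section 11am (61 points), Mendoza→Section 2pm (71 points) — total 93+49+83+78+61+71 = 435 points.
Row-greedy (each student in turn takes its best remaining section) gives 388 points, worse by 47.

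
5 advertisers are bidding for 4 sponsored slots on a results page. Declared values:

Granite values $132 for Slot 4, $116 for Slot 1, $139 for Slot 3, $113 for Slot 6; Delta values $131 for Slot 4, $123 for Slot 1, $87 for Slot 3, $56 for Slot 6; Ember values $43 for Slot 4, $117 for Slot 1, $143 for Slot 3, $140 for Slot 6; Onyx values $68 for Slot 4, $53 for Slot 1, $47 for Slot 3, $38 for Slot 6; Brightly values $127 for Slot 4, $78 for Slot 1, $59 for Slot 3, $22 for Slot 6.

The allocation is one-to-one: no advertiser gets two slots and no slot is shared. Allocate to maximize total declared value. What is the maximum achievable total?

Optimal: Brightly→Slot 4 ($127), Delta→Slot 1 ($123), Granite→Slot 3 ($139), Ember→Slot 6 ($140) — total 127+123+139+140 = $529.
Max-entry greedy (repeatedly take the single best remaining cell) gives $436, worse by 93.
Next-best assignment: Brightly→Slot 4, Delta→Slot 1, Ember→Slot 3, Granite→Slot 6 = $506.

Maximum total: $529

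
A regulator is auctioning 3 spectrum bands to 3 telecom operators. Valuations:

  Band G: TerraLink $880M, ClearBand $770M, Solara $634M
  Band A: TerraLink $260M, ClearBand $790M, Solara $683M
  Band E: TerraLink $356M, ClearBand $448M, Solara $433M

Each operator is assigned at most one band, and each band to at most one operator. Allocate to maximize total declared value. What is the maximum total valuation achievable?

Optimal: TerraLink→Band G ($880M), ClearBand→Band A ($790M), Solara→Band E ($433M) — total 880+790+433 = $2103M.
Every other assignment is strictly worse.

Maximum total: $2103M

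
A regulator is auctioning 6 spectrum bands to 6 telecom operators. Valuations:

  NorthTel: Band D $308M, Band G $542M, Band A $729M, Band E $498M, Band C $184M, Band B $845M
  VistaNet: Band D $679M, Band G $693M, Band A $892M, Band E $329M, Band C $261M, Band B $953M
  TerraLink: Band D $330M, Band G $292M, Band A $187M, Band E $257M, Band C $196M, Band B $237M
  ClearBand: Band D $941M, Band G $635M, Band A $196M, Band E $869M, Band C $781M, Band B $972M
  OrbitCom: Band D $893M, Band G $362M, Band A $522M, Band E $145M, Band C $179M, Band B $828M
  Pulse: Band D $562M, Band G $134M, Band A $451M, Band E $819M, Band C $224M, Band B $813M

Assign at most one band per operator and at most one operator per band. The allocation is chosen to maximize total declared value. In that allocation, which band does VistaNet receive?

VistaNet receives Band A.

Optimal: NorthTel→Band B ($845M), VistaNet→Band A ($892M), TerraLink→Band G ($292M), ClearBand→Band C ($781M), OrbitCom→Band D ($893M), Pulse→Band E ($819M) — total 845+892+292+781+893+819 = $4522M.
Max-entry greedy (repeatedly take the single best remaining cell) gives $4314M, worse by 208.
Next-best assignment: NorthTel→Band A, VistaNet→Band B, TerraLink→Band G, ClearBand→Band C, OrbitCom→Band D, Pulse→Band E = $4467M.
Checked against all permutations: $4522M is optimal.
VistaNet's own top band is Band B ($953M), but forcing VistaNet→Band B and reassigning the rest optimally gives only $4467M — worse by 55.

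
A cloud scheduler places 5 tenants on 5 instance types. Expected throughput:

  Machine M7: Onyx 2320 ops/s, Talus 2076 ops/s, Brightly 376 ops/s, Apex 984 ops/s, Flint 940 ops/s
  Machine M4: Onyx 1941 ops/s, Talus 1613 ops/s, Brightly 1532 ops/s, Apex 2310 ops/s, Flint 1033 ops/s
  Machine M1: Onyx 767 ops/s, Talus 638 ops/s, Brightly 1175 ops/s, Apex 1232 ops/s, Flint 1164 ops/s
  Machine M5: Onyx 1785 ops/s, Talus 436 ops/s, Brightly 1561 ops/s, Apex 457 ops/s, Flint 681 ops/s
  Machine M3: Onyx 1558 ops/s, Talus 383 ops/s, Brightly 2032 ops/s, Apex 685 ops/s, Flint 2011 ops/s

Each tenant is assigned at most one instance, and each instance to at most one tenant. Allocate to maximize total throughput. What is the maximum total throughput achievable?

Max total: 9367 ops/s

This is a one-to-one assignment (maximum-weight bipartite matching).
Optimal: Onyx→Machine M5 (1785 ops/s), Talus→Machine M7 (2076 ops/s), Brightly→Machine M3 (2032 ops/s), Apex→Machine M4 (2310 ops/s), Flint→Machine M1 (1164 ops/s) — total 1785+2076+2032+2310+1164 = 9367 ops/s.
Row-greedy (each tenant in turn takes its best remaining instance) gives 7878 ops/s, worse by 1489.
Next-best assignment: Onyx→Machine M5, Talus→Machine M7, Brightly→Machine M1, Apex→Machine M4, Flint→Machine M3 = 9357 ops/s.
Every other assignment is strictly worse.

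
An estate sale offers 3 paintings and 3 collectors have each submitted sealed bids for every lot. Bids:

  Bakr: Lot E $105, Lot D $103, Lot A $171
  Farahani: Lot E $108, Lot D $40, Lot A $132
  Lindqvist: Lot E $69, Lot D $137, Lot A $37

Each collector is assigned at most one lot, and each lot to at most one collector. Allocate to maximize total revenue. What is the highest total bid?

Maximum total: $416

Optimal: Bakr→Lot A ($171), Farahani→Lot E ($108), Lindqvist→Lot D ($137) — total 171+108+137 = $416.
No other one-to-one assignment exceeds $416.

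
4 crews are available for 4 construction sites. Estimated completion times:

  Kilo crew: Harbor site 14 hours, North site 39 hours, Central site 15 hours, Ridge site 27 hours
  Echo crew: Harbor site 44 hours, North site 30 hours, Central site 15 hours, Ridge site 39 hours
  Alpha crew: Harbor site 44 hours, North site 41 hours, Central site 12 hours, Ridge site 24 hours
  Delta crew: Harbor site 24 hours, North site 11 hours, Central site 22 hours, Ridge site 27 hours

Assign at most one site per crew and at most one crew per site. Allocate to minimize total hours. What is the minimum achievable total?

Treat this as an assignment problem: match each crew to one site.
Optimal: Kilo crew→Harbor site (14 hours), Echo crew→Central site (15 hours), Alpha crew→Ridge site (24 hours), Delta crew→North site (11 hours) — total 14+15+24+11 = 64 hours.
Min-entry greedy (repeatedly take the single cheapest remaining cell) gives 76 hours, worse by 12.
Next-best assignment: Kilo crew→Harbor site, Echo crew→Ridge site, Alpha crew→Central site, Delta crew→North site = 76 hours.

Minimum total: 64 hours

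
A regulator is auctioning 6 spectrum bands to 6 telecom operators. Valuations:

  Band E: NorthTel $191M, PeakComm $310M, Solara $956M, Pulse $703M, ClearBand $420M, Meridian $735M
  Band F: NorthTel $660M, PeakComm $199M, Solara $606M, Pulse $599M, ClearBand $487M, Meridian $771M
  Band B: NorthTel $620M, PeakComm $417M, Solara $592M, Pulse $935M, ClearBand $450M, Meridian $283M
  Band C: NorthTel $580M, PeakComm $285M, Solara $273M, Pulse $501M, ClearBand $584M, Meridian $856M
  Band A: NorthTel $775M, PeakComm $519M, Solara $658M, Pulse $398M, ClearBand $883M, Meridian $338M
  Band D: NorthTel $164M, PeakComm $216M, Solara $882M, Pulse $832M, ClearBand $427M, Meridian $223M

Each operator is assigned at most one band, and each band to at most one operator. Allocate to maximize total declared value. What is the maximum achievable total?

Max total: $4604M

Treat this as an assignment problem: match each operator to one band.
Optimal: NorthTel→Band F ($660M), PeakComm→Band B ($417M), Solara→Band E ($956M), Pulse→Band D ($832M), ClearBand→Band A ($883M), Meridian→Band C ($856M) — total 660+417+956+832+883+856 = $4604M.
Row-greedy (each operator in turn takes its best remaining band) gives $4335M, worse by 269.
Next-best assignment: NorthTel→Band F, PeakComm→Band E, Solara→Band D, Pulse→Band B, ClearBand→Band A, Meridian→Band C = $4526M.
Swapping Pulse↔PeakComm (Pulse→Band B $935M, PeakComm→Band D $216M) loses 98.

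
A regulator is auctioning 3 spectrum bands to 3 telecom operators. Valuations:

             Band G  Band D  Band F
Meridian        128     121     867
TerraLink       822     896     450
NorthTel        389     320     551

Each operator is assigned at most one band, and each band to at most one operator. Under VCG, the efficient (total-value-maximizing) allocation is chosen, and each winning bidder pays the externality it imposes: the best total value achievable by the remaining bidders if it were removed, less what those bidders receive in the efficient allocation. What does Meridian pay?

Efficient allocation: Meridian→Band F ($867M), TerraLink→Band D ($896M), NorthTel→Band G ($389M); total welfare W = $2152M.
Meridian receives Band F at value $867M, so the others get W − 867 = $1285M.
Without Meridian: best allocation of the remaining 2 bidders over all 3 bands is TerraLink→Band D ($896M), NorthTel→Band F ($551M), total $1447M.
VCG payment = (others' best without Meridian) − (others' welfare with Meridian) = 1447 − 1285 = $162M.

Meridian pays $162M.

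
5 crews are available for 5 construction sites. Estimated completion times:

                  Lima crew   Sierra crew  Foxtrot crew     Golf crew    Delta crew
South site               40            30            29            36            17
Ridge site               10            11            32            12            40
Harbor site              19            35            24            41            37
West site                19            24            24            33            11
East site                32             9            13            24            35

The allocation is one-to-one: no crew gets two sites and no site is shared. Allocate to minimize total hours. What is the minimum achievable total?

Minimum total: 80 hours

Optimal: Lima crew→Harbor site (19 hours), Sierra crew→East site (9 hours), Foxtrot crew→South site (29 hours), Golf crew→Ridge site (12 hours), Delta crew→West site (11 hours) — total 19+9+29+12+11 = 80 hours.
Column-greedy (each site in turn goes to its cheapest remaining crew) gives 99 hours, worse by 19.
Next-best assignment: Lima crew→Harbor site, Sierra crew→East site, Foxtrot crew→West site, Golf crew→Ridge site, Delta crew→South site = 81 hours.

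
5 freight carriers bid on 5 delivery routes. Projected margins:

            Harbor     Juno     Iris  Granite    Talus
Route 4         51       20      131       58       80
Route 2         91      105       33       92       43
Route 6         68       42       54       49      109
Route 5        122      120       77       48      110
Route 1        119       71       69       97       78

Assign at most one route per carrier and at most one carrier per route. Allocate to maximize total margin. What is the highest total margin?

This is the linear assignment problem.
Optimal: Harbor→Route 1 ($119k), Juno→Route 5 ($120k), Iris→Route 4 ($131k), Granite→Route 2 ($92k), Talus→Route 6 ($109k) — total 119+120+131+92+109 = $571k.
Row-greedy (each carrier in turn takes its best remaining route) gives $564k, worse by 7.
Next-best assignment: Harbor→Route 5, Juno→Route 2, Iris→Route 4, Granite→Route 1, Talus→Route 6 = $564k.

Maximum total: $571k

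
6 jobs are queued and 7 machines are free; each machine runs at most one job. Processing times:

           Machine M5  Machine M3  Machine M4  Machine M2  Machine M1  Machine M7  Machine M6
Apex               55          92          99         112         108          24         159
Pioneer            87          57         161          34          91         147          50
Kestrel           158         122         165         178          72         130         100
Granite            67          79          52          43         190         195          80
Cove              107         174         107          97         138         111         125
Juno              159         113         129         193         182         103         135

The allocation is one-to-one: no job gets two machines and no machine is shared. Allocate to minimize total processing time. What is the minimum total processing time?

Min total: 402 min

Optimal: Apex→Machine M7 (24 min), Pioneer→Machine M2 (34 min), Kestrel→Machine M1 (72 min), Granite→Machine M4 (52 min), Cove→Machine M5 (107 min), Juno→Machine M3 (113 min) — total 24+34+72+52+107+113 = 402 min.
Column-greedy (each machine in turn goes to its cheapest remaining job) gives 436 min, worse by 34.
Next-best assignment: Apex→Machine M7, Pioneer→Machine M6, Kestrel→Machine M1, Granite→Machine M4, Cove→Machine M2, Juno→Machine M3 = 408 min.
Swapping Kestrel↔Juno (Kestrel→Machine M3 122 min, Juno→Machine M1 182 min) adds 119.
Every other assignment is strictly worse.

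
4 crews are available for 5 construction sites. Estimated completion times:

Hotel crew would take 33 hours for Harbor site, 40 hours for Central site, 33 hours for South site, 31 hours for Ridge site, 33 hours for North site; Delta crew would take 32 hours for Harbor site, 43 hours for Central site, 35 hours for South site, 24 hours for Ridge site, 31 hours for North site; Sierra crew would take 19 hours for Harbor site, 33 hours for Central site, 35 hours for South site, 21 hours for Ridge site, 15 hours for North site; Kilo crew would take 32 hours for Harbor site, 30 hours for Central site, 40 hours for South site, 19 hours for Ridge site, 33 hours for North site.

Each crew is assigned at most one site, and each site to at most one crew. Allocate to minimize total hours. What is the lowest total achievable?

Treat this as an assignment problem: match each crew to one site.
Optimal: Hotel crew→South site (33 hours), Delta crew→Harbor site (32 hours), Sierra crew→North site (15 hours), Kilo crew→Ridge site (19 hours) — total 33+32+15+19 = 99 hours.
Column-greedy (each site in turn goes to its cheapest remaining crew) gives 106 hours, worse by 7.

Minimum total: 99 hours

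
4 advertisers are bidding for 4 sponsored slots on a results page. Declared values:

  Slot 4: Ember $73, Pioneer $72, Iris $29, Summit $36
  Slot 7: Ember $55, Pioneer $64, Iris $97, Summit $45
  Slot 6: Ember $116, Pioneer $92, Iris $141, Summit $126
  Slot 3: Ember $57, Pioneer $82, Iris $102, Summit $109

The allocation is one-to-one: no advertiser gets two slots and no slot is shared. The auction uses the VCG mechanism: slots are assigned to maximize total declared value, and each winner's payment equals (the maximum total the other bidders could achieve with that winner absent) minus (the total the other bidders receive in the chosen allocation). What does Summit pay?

Efficient allocation: Ember→Slot 6 ($116), Pioneer→Slot 4 ($72), Iris→Slot 7 ($97), Summit→Slot 3 ($109); total welfare W = $394.
Summit receives Slot 3 at value $109, so the others get W − 109 = $285.
Without Summit: best allocation of the remaining 3 bidders over all 4 slots is Ember→Slot 4 ($73), Pioneer→Slot 3 ($82), Iris→Slot 6 ($141), total $296.
VCG payment = (others' best without Summit) − (others' welfare with Summit) = 296 − 285 = $11.

Summit pays $11.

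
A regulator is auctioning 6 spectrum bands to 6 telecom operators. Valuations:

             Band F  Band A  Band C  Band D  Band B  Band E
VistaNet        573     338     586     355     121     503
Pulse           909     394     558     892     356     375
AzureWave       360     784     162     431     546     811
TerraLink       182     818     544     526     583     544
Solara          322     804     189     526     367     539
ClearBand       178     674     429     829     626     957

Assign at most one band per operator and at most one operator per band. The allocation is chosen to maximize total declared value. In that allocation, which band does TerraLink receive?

This is a one-to-one assignment (maximum-weight bipartite matching).
Optimal: VistaNet→Band C ($586M), Pulse→Band F ($909M), AzureWave→Band E ($811M), TerraLink→Band B ($583M), Solara→Band A ($804M), ClearBand→Band D ($829M) — total 586+909+811+583+804+829 = $4522M.
Row-greedy (each operator in turn takes its best remaining band) gives $4276M, worse by 246.
Next-best assignment: VistaNet→Band C, Pulse→Band F, AzureWave→Band A, TerraLink→Band B, Solara→Band D, ClearBand→Band E = $4345M.
No other one-to-one assignment exceeds $4522M.
TerraLink's own top band is Band A ($818M), but forcing TerraLink→Band A and reassigning the rest optimally gives only $4342M — worse by 180.

TerraLink receives Band B.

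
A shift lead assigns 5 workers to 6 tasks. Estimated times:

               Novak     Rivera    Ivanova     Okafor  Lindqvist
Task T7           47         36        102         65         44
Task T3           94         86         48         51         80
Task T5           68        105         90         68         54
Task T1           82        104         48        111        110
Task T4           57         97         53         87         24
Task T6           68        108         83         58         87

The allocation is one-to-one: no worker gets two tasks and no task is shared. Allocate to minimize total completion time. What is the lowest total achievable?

Min total: 227 min

This is a one-to-one assignment (minimum-cost bipartite matching).
Optimal: Novak→Task T5 (68 min), Rivera→Task T7 (36 min), Ivanova→Task T1 (48 min), Okafor→Task T3 (51 min), Lindqvist→Task T4 (24 min) — total 68+36+48+51+24 = 227 min.
Row-greedy (each worker in turn takes its cheapest remaining task) gives 263 min, worse by 36.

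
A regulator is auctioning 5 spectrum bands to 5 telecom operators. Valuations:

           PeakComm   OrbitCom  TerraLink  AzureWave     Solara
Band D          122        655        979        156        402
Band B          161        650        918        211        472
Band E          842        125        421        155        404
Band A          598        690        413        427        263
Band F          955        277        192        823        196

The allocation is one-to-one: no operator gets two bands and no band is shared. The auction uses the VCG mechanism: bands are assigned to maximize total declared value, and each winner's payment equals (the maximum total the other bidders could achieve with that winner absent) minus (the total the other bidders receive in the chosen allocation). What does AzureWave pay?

AzureWave pays $113M.

Efficient allocation: PeakComm→Band E ($842M), OrbitCom→Band A ($690M), TerraLink→Band D ($979M), AzureWave→Band F ($823M), Solara→Band B ($472M); total welfare W = $3806M.
AzureWave receives Band F at value $823M, so the others get W − 823 = $2983M.
Without AzureWave: best allocation of the remaining 4 bidders over all 5 bands is PeakComm→Band F ($955M), OrbitCom→Band A ($690M), TerraLink→Band D ($979M), Solara→Band B ($472M), total $3096M.
VCG payment = (others' best without AzureWave) − (others' welfare with AzureWave) = 3096 − 2983 = $113M.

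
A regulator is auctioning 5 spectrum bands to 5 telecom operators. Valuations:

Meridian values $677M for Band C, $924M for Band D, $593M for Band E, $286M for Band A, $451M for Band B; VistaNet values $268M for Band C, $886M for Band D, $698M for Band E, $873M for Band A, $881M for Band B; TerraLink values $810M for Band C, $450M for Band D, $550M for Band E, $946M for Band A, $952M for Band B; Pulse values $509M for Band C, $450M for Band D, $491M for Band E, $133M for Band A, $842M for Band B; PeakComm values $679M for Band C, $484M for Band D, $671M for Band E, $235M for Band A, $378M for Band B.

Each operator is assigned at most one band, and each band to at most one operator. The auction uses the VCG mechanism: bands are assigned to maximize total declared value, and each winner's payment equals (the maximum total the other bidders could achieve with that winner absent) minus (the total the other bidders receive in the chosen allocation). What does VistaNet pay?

VistaNet pays $144M.

Efficient allocation: Meridian→Band D ($924M), VistaNet→Band A ($873M), TerraLink→Band C ($810M), Pulse→Band B ($842M), PeakComm→Band E ($671M); total welfare W = $4120M.
VistaNet receives Band A at value $873M, so the others get W − 873 = $3247M.
Without VistaNet: best allocation of the remaining 4 bidders over all 5 bands is Meridian→Band D ($924M), TerraLink→Band A ($946M), Pulse→Band B ($842M), PeakComm→Band C ($679M), total $3391M.
VCG payment = (others' best without VistaNet) − (others' welfare with VistaNet) = 3391 − 3247 = $144M.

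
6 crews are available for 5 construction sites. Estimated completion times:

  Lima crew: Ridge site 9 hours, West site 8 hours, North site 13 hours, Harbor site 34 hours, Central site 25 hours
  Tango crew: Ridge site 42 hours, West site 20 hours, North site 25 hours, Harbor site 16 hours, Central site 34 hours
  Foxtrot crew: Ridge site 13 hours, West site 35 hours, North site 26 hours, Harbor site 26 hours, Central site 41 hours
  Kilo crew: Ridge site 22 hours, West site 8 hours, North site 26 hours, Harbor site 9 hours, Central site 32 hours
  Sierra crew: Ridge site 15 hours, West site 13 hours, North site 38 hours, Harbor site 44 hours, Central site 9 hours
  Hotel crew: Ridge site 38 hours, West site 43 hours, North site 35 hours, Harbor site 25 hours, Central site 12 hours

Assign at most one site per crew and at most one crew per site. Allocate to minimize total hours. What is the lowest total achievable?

Min total: 59 hours

This is a one-to-one assignment (minimum-cost bipartite matching).
Optimal: Foxtrot crew→Ridge site (13 hours), Kilo crew→West site (8 hours), Lima crew→North site (13 hours), Tango crew→Harbor site (16 hours), Sierra crew→Central site (9 hours) — total 13+8+13+16+9 = 59 hours.
Row-greedy (each crew in turn takes its cheapest remaining site) gives 72 hours, worse by 13.
Next-best assignment: Foxtrot crew→Ridge site, Sierra crew→West site, Lima crew→North site, Kilo crew→Harbor site, Hotel crew→Central site = 60 hours.
No other one-to-one assignment undercuts 59 hours.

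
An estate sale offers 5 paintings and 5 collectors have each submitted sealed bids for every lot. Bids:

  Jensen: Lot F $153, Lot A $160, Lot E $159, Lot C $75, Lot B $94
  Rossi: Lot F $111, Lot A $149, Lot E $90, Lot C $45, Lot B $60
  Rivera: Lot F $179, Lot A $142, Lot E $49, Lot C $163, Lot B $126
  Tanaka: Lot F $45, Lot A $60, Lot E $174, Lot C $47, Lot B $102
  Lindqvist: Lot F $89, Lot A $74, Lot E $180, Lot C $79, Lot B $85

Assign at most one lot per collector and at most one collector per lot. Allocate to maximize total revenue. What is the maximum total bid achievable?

Optimal: Jensen→Lot F ($153), Rossi→Lot A ($149), Rivera→Lot C ($163), Tanaka→Lot B ($102), Lindqvist→Lot E ($180) — total 153+149+163+102+180 = $747.
Column-greedy (each lot in turn goes to its best remaining collector) gives $626, worse by 121.
Next-best assignment: Jensen→Lot F, Rossi→Lot A, Rivera→Lot C, Tanaka→Lot E, Lindqvist→Lot B = $724.
Swapping Tanaka↔Jensen (Tanaka→Lot F $45, Jensen→Lot B $94) loses 116.
Every other assignment is strictly worse.

Max total: $747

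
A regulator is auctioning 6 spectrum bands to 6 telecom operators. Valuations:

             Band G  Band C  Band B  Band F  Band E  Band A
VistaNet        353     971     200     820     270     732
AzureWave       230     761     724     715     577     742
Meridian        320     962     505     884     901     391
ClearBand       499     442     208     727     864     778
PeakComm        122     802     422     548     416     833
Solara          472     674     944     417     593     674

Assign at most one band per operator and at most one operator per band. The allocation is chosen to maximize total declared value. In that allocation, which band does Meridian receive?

Optimal: VistaNet→Band C ($971M), AzureWave→Band F ($715M), Meridian→Band E ($901M), ClearBand→Band G ($499M), PeakComm→Band A ($833M), Solara→Band B ($944M) — total 971+715+901+499+833+944 = $4863M.
Row-greedy (each operator in turn takes its best remaining band) gives $4235M, worse by 628.
Meridian's own top band is Band C ($962M), but forcing Meridian→Band C and reassigning the rest optimally gives only $4675M — worse by 188.

Meridian receives Band E.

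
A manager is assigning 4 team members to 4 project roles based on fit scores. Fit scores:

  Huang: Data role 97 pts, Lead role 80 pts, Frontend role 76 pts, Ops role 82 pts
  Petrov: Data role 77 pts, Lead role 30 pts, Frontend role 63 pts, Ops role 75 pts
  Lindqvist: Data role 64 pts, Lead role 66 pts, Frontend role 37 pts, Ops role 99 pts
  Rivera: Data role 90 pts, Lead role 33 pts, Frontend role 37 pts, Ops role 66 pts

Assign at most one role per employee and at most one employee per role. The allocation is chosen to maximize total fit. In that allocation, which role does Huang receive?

Optimal: Huang→Lead role (80 pts), Petrov→Frontend role (63 pts), Lindqvist→Ops role (99 pts), Rivera→Data role (90 pts) — total 80+63+99+90 = 332 pts.
Column-greedy (each role in turn goes to its best remaining employee) gives 292 pts, worse by 40.
Next-best assignment: Huang→Frontend role, Petrov→Ops role, Lindqvist→Lead role, Rivera→Data role = 307 pts.
No other one-to-one assignment exceeds 332 pts.
Huang's own top role is Data role (97 pts), but forcing Huang→Data role and reassigning the rest optimally gives only 292 pts — worse by 40.

Huang receives Lead role.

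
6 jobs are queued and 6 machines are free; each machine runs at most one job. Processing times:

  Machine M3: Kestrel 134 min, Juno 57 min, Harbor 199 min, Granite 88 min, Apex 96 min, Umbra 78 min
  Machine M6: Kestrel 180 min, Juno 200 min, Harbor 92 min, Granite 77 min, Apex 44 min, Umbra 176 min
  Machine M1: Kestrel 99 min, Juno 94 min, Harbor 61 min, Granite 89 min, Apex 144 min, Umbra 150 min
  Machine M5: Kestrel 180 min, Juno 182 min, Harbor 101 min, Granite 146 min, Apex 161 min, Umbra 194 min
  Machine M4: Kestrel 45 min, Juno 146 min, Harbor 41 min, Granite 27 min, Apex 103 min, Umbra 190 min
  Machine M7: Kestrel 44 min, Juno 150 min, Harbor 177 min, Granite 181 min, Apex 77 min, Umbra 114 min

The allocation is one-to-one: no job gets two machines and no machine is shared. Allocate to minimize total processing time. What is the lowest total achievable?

Minimum total: 388 min

Treat this as an assignment problem: match each job to one machine.
Optimal: Kestrel→Machine M7 (44 min), Juno→Machine M1 (94 min), Harbor→Machine M5 (101 min), Granite→Machine M4 (27 min), Apex→Machine M6 (44 min), Umbra→Machine M3 (78 min) — total 44+94+101+27+44+78 = 388 min.
Column-greedy (each machine in turn goes to its cheapest remaining job) gives 467 min, worse by 79.
No other one-to-one assignment undercuts 388 min.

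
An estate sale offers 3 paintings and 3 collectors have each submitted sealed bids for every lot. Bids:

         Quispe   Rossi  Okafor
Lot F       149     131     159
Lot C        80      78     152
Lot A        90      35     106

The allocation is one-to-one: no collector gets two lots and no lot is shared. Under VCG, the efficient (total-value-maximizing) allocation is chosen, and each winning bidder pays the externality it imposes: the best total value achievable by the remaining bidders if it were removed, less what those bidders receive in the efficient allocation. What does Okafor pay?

Efficient allocation: Quispe→Lot A ($90), Rossi→Lot F ($131), Okafor→Lot C ($152); total welfare W = $373.
Okafor receives Lot C at value $152, so the others get W − 152 = $221.
Without Okafor: best allocation of the remaining 2 bidders over all 3 lots is Quispe→Lot F ($149), Rossi→Lot C ($78), total $227.
VCG payment = (others' best without Okafor) − (others' welfare with Okafor) = 227 − 221 = $6.

Okafor pays $6.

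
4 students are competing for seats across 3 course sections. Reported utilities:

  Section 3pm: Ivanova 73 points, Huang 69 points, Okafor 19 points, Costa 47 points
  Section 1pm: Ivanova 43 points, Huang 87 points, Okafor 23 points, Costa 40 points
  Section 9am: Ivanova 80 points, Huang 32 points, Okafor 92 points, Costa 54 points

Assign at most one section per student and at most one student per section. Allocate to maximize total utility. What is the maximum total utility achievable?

Maximum total: 252 points

This is a one-to-one assignment (maximum-weight bipartite matching).
Optimal: Ivanova→Section 3pm (73 points), Huang→Section 1pm (87 points), Okafor→Section 9am (92 points) — total 73+87+92 = 252 points.
Row-greedy (each student in turn takes its best remaining section) gives 186 points, worse by 66.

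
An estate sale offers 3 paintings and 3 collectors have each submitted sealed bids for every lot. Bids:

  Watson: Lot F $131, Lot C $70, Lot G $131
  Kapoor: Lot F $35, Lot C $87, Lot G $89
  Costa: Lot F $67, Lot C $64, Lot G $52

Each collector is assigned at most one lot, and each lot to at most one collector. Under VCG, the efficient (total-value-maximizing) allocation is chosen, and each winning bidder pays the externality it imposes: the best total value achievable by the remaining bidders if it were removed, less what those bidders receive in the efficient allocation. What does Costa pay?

Efficient allocation: Watson→Lot G ($131), Kapoor→Lot C ($87), Costa→Lot F ($67); total welfare W = $285.
Costa receives Lot F at value $67, so the others get W − 67 = $218.
Without Costa: best allocation of the remaining 2 bidders over all 3 lots is Watson→Lot F ($131), Kapoor→Lot G ($89), total $220.
VCG payment = (others' best without Costa) − (others' welfare with Costa) = 220 − 218 = $2.

Costa pays $2.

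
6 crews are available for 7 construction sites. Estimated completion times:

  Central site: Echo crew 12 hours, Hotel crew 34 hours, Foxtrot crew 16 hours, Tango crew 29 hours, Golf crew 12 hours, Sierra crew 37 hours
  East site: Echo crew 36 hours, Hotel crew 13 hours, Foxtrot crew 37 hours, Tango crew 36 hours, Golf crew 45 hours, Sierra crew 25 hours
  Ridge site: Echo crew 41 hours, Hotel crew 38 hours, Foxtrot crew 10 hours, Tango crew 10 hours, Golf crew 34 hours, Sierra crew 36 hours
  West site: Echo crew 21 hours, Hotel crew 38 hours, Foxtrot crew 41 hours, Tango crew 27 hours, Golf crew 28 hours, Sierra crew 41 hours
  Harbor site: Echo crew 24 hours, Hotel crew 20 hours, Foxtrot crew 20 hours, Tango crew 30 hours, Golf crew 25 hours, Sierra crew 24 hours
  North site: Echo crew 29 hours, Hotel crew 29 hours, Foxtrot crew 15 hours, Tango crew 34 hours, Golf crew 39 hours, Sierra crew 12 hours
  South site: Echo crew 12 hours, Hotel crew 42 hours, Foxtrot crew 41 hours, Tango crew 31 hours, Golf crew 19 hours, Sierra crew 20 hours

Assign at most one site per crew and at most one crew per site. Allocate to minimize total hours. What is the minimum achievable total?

Optimal: Echo crew→South site (12 hours), Hotel crew→East site (13 hours), Foxtrot crew→Harbor site (20 hours), Tango crew→Ridge site (10 hours), Golf crew→Central site (12 hours), Sierra crew→North site (12 hours) — total 12+13+20+10+12+12 = 79 hours.
Next-best assignment: Echo crew→Central site, Hotel crew→East site, Foxtrot crew→Harbor site, Tango crew→Ridge site, Golf crew→South site, Sierra crew→North site = 86 hours.
Every other assignment is strictly worse.

Min total: 79 hours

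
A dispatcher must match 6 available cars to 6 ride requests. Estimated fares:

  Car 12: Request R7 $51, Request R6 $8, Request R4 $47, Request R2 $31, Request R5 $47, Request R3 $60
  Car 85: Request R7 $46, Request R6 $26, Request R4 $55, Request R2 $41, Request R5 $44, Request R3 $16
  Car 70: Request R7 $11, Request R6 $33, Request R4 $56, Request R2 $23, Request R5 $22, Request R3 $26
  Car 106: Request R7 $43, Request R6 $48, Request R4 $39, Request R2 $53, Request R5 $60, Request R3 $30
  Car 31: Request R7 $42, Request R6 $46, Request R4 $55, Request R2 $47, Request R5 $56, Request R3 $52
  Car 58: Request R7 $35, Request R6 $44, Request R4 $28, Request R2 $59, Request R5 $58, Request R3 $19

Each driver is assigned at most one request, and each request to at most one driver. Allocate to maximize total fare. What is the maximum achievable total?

This is the linear assignment problem.
Optimal: Car 12→Request R3 ($60), Car 85→Request R7 ($46), Car 70→Request R4 ($56), Car 106→Request R5 ($60), Car 31→Request R6 ($46), Car 58→Request R2 ($59) — total 60+46+56+60+46+59 = $327.
Swapping Car 12↔Car 58 (Car 12→Request R2 $31, Car 58→Request R3 $19) loses 69.

Maximum total: $327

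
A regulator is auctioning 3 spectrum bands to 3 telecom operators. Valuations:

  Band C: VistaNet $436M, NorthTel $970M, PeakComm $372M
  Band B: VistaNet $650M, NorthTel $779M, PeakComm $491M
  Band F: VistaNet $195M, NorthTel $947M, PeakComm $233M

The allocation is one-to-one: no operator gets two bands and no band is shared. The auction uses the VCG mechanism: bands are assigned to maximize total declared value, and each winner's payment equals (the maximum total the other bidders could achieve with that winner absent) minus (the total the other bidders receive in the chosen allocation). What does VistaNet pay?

Efficient allocation: VistaNet→Band B ($650M), NorthTel→Band F ($947M), PeakComm→Band C ($372M); total welfare W = $1969M.
VistaNet receives Band B at value $650M, so the others get W − 650 = $1319M.
Without VistaNet: best allocation of the remaining 2 bidders over all 3 bands is NorthTel→Band C ($970M), PeakComm→Band B ($491M), total $1461M.
VCG payment = (others' best without VistaNet) − (others' welfare with VistaNet) = 1461 − 1319 = $142M.

VistaNet pays $142M.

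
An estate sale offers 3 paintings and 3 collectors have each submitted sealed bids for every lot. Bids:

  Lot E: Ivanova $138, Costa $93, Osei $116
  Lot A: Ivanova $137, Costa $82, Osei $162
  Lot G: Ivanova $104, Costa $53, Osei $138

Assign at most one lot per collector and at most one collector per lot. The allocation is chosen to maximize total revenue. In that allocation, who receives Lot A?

Treat this as an assignment problem: match each collector to one lot.
Optimal: Ivanova→Lot A ($137), Costa→Lot E ($93), Osei→Lot G ($138) — total 137+93+138 = $368.
Row-greedy (each collector in turn takes its best remaining lot) gives $358, worse by 10.
Next-best assignment: Ivanova→Lot G, Costa→Lot E, Osei→Lot A = $359.
Checked against all permutations: $368 is optimal.
Ivanova's own top lot is Lot E ($138), but forcing Ivanova→Lot E and reassigning the rest optimally gives only $358 — worse by 10.

Ivanova receives Lot A.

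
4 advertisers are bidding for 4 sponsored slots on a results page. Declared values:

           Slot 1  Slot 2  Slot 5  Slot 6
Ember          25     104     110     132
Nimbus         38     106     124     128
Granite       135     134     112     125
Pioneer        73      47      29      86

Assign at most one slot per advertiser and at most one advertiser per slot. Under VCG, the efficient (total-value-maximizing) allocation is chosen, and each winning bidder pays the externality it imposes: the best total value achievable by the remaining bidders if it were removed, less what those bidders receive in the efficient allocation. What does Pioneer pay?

Pioneer pays $1.

Efficient allocation: Ember→Slot 6 ($132), Nimbus→Slot 5 ($124), Granite→Slot 2 ($134), Pioneer→Slot 1 ($73); total welfare W = $463.
Pioneer receives Slot 1 at value $73, so the others get W − 73 = $390.
Without Pioneer: best allocation of the remaining 3 bidders over all 4 slots is Ember→Slot 6 ($132), Nimbus→Slot 5 ($124), Granite→Slot 1 ($135), total $391.
VCG payment = (others' best without Pioneer) − (others' welfare with Pioneer) = 391 − 390 = $1.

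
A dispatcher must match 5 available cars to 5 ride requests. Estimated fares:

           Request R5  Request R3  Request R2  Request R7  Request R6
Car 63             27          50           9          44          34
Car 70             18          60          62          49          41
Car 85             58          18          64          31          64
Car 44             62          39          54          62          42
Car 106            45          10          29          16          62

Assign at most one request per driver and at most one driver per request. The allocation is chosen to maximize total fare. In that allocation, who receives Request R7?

Optimal: Car 63→Request R3 ($50), Car 70→Request R2 ($62), Car 85→Request R5 ($58), Car 44→Request R7 ($62), Car 106→Request R6 ($62) — total 50+62+58+62+62 = $294.
Column-greedy (each request in turn goes to its best remaining driver) gives $292, worse by 2.
Next-best assignment: Car 63→Request R7, Car 70→Request R3, Car 85→Request R2, Car 44→Request R5, Car 106→Request R6 = $292.
No other one-to-one assignment exceeds $294.
Car 44's own top request is Request R5 ($62), but forcing Car 44→Request R5 and reassigning the rest optimally gives only $292 — worse by 2.

Car 44 receives Request R7.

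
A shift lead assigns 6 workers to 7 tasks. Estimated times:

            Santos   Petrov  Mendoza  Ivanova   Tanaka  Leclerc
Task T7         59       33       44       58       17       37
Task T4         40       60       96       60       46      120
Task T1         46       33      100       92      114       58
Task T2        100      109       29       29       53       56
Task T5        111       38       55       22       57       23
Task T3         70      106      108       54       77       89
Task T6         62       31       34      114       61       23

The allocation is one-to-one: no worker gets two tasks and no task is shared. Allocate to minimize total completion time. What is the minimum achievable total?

Optimal: Santos→Task T4 (40 min), Petrov→Task T1 (33 min), Mendoza→Task T2 (29 min), Ivanova→Task T5 (22 min), Tanaka→Task T7 (17 min), Leclerc→Task T6 (23 min) — total 40+33+29+22+17+23 = 164 min.

Min total: 164 min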